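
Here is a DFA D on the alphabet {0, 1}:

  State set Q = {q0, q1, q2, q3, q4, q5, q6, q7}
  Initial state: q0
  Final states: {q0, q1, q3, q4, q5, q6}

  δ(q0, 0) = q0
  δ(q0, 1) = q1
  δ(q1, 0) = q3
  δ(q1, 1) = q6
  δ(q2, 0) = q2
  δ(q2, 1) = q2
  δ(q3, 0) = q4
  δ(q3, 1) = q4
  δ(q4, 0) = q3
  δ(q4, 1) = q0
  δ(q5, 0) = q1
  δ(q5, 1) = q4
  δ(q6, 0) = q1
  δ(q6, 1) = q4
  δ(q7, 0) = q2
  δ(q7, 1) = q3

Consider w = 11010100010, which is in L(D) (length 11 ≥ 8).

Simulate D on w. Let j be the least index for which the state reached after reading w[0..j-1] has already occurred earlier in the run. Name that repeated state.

State sequence: q0 -1-> q1 -1-> q6 -0-> q1 -1-> q6 -0-> q1 -1-> q6 -0-> q1 -0-> q3 -0-> q4 -1-> q0 -0-> q0
First repeat at step 3: q1 was already visited.

The earliest repeat is at step j = 3: D is in q1, which it already visited at step i = 1.

q1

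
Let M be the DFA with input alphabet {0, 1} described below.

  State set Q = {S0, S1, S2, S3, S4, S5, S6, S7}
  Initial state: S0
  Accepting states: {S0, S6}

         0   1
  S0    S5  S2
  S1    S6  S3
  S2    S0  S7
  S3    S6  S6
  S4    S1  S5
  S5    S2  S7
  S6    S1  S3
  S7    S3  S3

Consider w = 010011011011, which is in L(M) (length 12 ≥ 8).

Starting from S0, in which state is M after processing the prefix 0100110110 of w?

S1

Run of M on the first 10 characters of w = 0 1 0 0 1 1 0 1 1 0:
  step 0: S0  (start)
  step 1: S5  (read 0: S0→S5)
  step 2: S7  (read 1: S5→S7)
  step 3: S3  (read 0: S7→S3)
  step 4: S6  (read 0: S3→S6)
  step 5: S3  (read 1: S6→S3)
  step 6: S6  (read 1: S3→S6)
  step 7: S1  (read 0: S6→S1)
  step 8: S3  (read 1: S1→S3)
  step 9: S6  (read 1: S3→S6)
  step 10: S1  (read 0: S6→S1)

After reading 10 characters, M is in state S1.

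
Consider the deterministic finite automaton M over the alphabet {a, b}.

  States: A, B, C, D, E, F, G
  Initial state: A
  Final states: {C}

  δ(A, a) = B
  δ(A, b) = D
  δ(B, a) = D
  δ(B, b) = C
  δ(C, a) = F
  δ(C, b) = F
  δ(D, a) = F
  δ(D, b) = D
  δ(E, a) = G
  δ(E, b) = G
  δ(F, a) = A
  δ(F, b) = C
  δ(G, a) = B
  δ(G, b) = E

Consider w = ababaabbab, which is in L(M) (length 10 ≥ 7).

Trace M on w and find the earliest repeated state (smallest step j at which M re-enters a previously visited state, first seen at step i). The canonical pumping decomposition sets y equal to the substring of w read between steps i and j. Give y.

Run of M on w = a b a b a a b b a b:
  step 0: A  (start)
  step 1: B  (read a: A→B)
  step 2: C  (read b: B→C)
  step 3: F  (read a: C→F)
  step 4: C  (read b: F→C)   ← first repeat (C seen earlier)
  step 5: F  (read a: C→F)
  step 6: A  (read a: F→A)
  step 7: D  (read b: A→D)
  step 8: D  (read b: D→D)
  step 9: F  (read a: D→F)
  step 10: C  (read b: F→C)

So i = 2, j = 4, giving x = w[0:2] = ab, y = w[2:4] = ab, z = w[4:10] = aabbab.
Check: |xy| = 4 ≤ 7 and |y| = 2 ≥ 1. Reading y takes M from C back to C, so every xyⁱz is accepted.

ab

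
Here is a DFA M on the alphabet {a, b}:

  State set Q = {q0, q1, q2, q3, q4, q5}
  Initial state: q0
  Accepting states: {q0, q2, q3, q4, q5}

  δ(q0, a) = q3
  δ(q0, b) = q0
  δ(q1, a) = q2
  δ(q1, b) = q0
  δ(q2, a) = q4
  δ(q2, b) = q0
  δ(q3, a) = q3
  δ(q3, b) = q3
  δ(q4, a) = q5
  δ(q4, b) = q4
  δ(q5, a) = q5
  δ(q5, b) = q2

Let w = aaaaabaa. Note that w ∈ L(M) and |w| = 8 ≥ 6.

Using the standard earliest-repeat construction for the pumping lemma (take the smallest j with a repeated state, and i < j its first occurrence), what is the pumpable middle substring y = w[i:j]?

a

Run of M on w = a a a a a b a a:
  step 0: q0  (start)
  step 1: q3  (read a: q0→q3)
  step 2: q3  (read a: q3→q3)   ← first repeat (q3 seen earlier)
  step 3: q3  (read a: q3→q3)
  step 4: q3  (read a: q3→q3)
  step 5: q3  (read a: q3→q3)
  step 6: q3  (read b: q3→q3)
  step 7: q3  (read a: q3→q3)
  step 8: q3  (read a: q3→q3)

So i = 1, j = 2, giving x = w[0:1] = a, y = w[1:2] = a, z = w[2:8] = aaabaa.
Check: |xy| = 2 ≤ 6 and |y| = 1 ≥ 1. Reading y takes M from q3 back to q3, so every xyⁱz is accepted.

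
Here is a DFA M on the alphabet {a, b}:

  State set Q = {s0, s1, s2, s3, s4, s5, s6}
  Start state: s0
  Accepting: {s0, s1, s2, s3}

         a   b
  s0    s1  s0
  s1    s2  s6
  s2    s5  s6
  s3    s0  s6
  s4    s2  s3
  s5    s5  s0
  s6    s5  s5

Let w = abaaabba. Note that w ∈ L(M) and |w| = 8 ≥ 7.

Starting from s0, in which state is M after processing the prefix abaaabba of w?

Run of M on the first 8 characters of w = a b a a a b b a:
  step 0: s0  (start)
  step 1: s1  (read a: s0→s1)
  step 2: s6  (read b: s1→s6)
  step 3: s5  (read a: s6→s5)
  step 4: s5  (read a: s5→s5)
  step 5: s5  (read a: s5→s5)
  step 6: s0  (read b: s5→s0)
  step 7: s0  (read b: s0→s0)
  step 8: s1  (read a: s0→s1)

After reading 8 characters, M is in state s1.
(This kind of state-tracing is the core of the pumping-lemma construction: with 7 states, pigeonhole forces a repeat within the first 7 steps.)

s1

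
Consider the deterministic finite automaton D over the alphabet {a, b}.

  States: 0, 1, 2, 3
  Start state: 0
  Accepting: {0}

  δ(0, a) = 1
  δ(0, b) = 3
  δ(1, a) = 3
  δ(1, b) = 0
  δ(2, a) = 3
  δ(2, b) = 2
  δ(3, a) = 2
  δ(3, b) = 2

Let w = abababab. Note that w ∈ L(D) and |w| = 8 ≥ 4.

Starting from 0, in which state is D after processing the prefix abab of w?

State sequence: 0 -a-> 1 -b-> 0 -a-> 1 -b-> 0

After reading 4 characters, D is in state 0.
(This kind of state-tracing is the core of the pumping-lemma construction: with 4 states, pigeonhole forces a repeat within the first 4 steps.)

0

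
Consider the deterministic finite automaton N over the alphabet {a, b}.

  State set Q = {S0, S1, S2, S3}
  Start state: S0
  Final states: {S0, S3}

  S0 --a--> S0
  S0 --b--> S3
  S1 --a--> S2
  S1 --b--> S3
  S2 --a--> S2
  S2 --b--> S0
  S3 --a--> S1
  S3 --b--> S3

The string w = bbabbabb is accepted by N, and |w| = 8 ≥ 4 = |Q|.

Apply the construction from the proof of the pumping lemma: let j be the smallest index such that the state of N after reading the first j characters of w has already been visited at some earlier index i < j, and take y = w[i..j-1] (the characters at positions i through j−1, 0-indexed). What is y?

b

State sequence: S0 -b-> S3 -b-> S3 -a-> S1 -b-> S3 -b-> S3 -a-> S1 -b-> S3 -b-> S3
First repeat at step 2: S3 was already visited.

So i = 1, j = 2, giving x = w[0:1] = b, y = w[1:2] = b, z = w[2:8] = abbabb.
Check: |xy| = 2 ≤ 4 and |y| = 1 ≥ 1. Reading y takes N from S3 back to S3, so every xyⁱz is accepted.
With |Q| = 4, pigeonhole forces a state repeat no later than step 4; the substring read between the first and second visits to that state can be pumped.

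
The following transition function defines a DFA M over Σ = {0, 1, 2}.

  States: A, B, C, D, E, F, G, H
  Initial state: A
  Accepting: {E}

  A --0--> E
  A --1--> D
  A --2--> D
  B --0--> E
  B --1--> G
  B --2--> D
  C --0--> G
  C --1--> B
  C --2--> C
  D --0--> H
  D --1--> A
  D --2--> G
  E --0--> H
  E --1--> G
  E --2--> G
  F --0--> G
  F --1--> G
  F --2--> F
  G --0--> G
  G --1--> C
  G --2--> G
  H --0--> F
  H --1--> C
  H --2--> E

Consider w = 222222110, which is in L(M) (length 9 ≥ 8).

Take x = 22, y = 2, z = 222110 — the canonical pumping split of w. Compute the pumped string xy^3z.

22222222110

xy^3z = 22·2·2·2·222110 = 22222222110.
Reading y = 2 takes M from G back to G, so after x·y·y·y the machine is still in G, and z then leads to the accepting state E. Hence 22222222110 ∈ L(M).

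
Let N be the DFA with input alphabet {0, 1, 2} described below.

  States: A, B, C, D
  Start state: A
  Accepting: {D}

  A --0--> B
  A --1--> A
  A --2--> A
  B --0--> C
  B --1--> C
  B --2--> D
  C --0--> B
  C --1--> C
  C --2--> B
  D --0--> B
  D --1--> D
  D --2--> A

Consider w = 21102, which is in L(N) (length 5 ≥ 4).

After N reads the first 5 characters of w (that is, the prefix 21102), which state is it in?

Run of N on the first 5 characters of w = 2 1 1 0 2:
  step 0: A  (start)
  step 1: A  (read 2: A→A)
  step 2: A  (read 1: A→A)
  step 3: A  (read 1: A→A)
  step 4: B  (read 0: A→B)
  step 5: D  (read 2: B→D)

After reading 5 characters, N is in state D.

D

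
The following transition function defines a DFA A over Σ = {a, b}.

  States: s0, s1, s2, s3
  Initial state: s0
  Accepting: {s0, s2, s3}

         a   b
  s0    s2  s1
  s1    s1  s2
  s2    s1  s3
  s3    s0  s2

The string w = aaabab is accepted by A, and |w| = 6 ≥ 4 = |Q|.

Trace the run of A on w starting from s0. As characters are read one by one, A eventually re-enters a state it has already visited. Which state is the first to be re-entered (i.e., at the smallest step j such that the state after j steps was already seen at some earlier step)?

s1

State sequence: s0 -a-> s2 -a-> s1 -a-> s1 -b-> s2 -a-> s1 -b-> s2
First repeat at step 3: s1 was already visited.

The earliest repeat is at step j = 3: A is in s1, which it already visited at step i = 2.
With |Q| = 4, pigeonhole forces a state repeat no later than step 4; the substring read between the first and second visits to that state can be pumped.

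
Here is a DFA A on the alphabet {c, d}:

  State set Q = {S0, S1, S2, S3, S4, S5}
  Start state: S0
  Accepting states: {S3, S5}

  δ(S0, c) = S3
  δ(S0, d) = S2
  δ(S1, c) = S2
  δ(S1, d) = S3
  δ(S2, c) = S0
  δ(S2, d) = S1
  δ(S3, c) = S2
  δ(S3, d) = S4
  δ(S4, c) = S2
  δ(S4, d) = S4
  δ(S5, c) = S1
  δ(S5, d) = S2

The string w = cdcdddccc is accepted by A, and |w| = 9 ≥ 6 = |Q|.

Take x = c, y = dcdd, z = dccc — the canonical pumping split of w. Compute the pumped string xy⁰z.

cdccc

xy⁰z = xz = c·dccc = cdccc.
Reading y = dcdd takes A from S3 back to S3, so after x the machine is still in S3, and z then leads to the accepting state S3. Hence cdccc ∈ L(A).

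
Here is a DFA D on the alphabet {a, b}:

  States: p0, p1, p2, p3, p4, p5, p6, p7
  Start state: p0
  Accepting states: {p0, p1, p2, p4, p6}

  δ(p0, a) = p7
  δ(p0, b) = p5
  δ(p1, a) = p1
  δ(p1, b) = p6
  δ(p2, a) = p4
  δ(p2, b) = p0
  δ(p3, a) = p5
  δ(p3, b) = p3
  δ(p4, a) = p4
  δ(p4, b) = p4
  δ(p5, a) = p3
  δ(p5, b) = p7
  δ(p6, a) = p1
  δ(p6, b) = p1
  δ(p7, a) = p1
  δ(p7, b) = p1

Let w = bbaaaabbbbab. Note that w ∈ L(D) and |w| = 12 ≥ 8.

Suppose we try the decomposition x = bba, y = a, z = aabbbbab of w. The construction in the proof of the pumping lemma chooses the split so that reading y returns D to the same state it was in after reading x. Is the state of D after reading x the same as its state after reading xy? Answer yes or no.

Run of D on the first 4 characters of w = b b a a:
  step 0: p0  (start)
  step 1: p5  (read b: p0→p5)
  step 2: p7  (read b: p5→p7)
  step 3: p1  (read a: p7→p1)
  step 4: p1  (read a: p1→p1)

After x (step 3): p1. After xy (step 4): p1.
They match, so y = a drives D around a cycle from p1 back to itself; pumping y any number of times keeps D in p1 before reading z, and xyⁱz ∈ L(D) for every i ≥ 0.

yes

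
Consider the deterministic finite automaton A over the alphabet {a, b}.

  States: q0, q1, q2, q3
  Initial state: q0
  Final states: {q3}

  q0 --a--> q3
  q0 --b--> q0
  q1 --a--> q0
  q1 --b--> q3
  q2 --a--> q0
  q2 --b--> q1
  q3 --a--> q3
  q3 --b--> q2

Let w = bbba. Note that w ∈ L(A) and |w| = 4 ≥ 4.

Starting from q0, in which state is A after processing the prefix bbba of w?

Run of A on the first 4 characters of w = b b b a:
  step 0: q0  (start)
  step 1: q0  (read b: q0→q0)
  step 2: q0  (read b: q0→q0)
  step 3: q0  (read b: q0→q0)
  step 4: q3  (read a: q0→q3)

After reading 4 characters, A is in state q3.

q3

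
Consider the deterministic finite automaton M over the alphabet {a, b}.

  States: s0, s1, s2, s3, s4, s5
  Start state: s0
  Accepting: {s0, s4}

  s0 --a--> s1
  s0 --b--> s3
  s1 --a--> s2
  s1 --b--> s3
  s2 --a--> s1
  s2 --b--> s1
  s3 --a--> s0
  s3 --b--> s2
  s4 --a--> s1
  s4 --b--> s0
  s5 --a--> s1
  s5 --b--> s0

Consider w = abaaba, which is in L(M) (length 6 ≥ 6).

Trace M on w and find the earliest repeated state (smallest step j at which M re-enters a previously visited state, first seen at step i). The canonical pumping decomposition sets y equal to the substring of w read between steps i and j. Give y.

aba

State sequence: s0 -a-> s1 -b-> s3 -a-> s0 -a-> s1 -b-> s3 -a-> s0
First repeat at step 3: s0 was already visited.

So i = 0, j = 3, giving x = w[0:0] = ε, y = w[0:3] = aba, z = w[3:6] = aba.
Check: |xy| = 3 ≤ 6 and |y| = 3 ≥ 1. Reading y takes M from s0 back to s0, so every xyⁱz is accepted.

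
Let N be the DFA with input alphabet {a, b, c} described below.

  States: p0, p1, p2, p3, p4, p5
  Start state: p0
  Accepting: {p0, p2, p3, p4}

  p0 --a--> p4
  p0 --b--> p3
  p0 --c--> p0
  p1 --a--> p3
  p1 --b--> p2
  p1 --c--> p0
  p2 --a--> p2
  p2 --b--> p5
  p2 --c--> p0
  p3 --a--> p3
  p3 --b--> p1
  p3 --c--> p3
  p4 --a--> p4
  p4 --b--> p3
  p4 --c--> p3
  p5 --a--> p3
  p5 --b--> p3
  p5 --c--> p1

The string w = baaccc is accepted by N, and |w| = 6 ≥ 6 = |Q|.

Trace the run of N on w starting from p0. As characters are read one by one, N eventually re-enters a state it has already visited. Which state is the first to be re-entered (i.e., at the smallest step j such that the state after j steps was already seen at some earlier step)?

State sequence: p0 -b-> p3 -a-> p3 -a-> p3 -c-> p3 -c-> p3 -c-> p3
First repeat at step 2: p3 was already visited.

The earliest repeat is at step j = 2: N is in p3, which it already visited at step i = 1.
Pumping length from the standard proof: p = 6 (the number of states). The repeated state found above gives |xy| = j ≤ 6 and |y| = j − i ≥ 1.

p3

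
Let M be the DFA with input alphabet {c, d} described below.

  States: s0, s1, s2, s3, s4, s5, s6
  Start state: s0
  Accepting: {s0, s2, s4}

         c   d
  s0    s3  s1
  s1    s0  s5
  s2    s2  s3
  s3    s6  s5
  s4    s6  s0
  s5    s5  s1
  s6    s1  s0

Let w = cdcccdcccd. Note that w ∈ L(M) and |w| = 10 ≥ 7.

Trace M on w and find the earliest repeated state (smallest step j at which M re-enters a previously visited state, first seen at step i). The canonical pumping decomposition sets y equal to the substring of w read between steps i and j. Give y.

Run of M on w = c d c c c d c c c d:
  step 0: s0  (start)
  step 1: s3  (read c: s0→s3)
  step 2: s5  (read d: s3→s5)
  step 3: s5  (read c: s5→s5)   ← first repeat (s5 seen earlier)
  step 4: s5  (read c: s5→s5)
  step 5: s5  (read c: s5→s5)
  step 6: s1  (read d: s5→s1)
  step 7: s0  (read c: s1→s0)
  step 8: s3  (read c: s0→s3)
  step 9: s6  (read c: s3→s6)
  step 10: s0  (read d: s6→s0)

So i = 2, j = 3, giving x = w[0:2] = cd, y = w[2:3] = c, z = w[3:10] = ccdcccd.
Check: |xy| = 3 ≤ 7 and |y| = 1 ≥ 1. Reading y takes M from s5 back to s5, so every xyⁱz is accepted.

c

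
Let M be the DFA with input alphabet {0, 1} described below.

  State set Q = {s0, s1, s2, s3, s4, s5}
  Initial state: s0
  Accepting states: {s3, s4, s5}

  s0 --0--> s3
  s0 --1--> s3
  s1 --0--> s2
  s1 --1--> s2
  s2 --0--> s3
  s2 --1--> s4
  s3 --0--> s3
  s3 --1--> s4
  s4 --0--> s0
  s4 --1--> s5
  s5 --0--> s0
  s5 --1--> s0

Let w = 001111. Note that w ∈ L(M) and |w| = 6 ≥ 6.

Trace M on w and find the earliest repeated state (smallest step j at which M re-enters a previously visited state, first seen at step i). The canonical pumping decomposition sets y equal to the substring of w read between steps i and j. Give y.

Run of M on w = 0 0 1 1 1 1:
  step 0: s0  (start)
  step 1: s3  (read 0: s0→s3)
  step 2: s3  (read 0: s3→s3)   ← first repeat (s3 seen earlier)
  step 3: s4  (read 1: s3→s4)
  step 4: s5  (read 1: s4→s5)
  step 5: s0  (read 1: s5→s0)
  step 6: s3  (read 1: s0→s3)

So i = 1, j = 2, giving x = w[0:1] = 0, y = w[1:2] = 0, z = w[2:6] = 1111.
Check: |xy| = 2 ≤ 6 and |y| = 1 ≥ 1. Reading y takes M from s3 back to s3, so every xyⁱz is accepted.

0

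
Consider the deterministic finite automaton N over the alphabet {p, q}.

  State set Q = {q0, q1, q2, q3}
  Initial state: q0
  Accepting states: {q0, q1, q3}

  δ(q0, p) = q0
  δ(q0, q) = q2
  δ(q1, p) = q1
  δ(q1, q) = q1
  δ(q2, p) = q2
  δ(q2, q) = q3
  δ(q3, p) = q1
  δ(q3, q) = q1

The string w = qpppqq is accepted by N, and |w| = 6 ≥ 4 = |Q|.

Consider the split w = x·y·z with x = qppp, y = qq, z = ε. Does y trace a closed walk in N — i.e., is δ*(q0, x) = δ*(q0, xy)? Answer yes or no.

State sequence: q0 -q-> q2 -p-> q2 -p-> q2 -p-> q2 -q-> q3 -q-> q1

After x (step 4): q2. After xy (step 6): q1.
They differ (q2 ≠ q1), so y is not a cycle from the state after x; this split is not the one the pumping-lemma construction produces, and pumping y need not keep the string in L(N).

no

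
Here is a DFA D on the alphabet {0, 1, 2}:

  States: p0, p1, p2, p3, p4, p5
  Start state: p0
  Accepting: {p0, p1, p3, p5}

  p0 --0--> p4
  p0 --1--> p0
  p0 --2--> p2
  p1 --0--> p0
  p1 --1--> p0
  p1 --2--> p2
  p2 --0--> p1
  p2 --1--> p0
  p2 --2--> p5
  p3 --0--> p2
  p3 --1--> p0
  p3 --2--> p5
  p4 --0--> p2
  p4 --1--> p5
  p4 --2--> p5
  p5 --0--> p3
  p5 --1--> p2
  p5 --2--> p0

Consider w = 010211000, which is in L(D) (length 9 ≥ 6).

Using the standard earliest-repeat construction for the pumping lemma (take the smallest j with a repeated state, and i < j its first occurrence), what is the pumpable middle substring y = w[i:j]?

02

Run of D on w = 0 1 0 2 1 1 0 0 0:
  step 0: p0  (start)
  step 1: p4  (read 0: p0→p4)
  step 2: p5  (read 1: p4→p5)
  step 3: p3  (read 0: p5→p3)
  step 4: p5  (read 2: p3→p5)   ← first repeat (p5 seen earlier)
  step 5: p2  (read 1: p5→p2)
  step 6: p0  (read 1: p2→p0)
  step 7: p4  (read 0: p0→p4)
  step 8: p2  (read 0: p4→p2)
  step 9: p1  (read 0: p2→p1)

So i = 2, j = 4, giving x = w[0:2] = 01, y = w[2:4] = 02, z = w[4:9] = 11000.
Check: |xy| = 4 ≤ 6 and |y| = 2 ≥ 1. Reading y takes D from p5 back to p5, so every xyⁱz is accepted.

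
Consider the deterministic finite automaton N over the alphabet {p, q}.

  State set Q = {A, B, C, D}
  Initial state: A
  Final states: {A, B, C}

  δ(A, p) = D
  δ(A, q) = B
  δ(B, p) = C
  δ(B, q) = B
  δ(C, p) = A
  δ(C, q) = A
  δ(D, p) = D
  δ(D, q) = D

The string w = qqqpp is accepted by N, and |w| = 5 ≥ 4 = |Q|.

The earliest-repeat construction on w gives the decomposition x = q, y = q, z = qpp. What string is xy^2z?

xy^2z = q·q·q·qpp = qqqqpp.
Reading y = q takes N from B back to B, so after x·y·y the machine is still in B, and z then leads to the accepting state A. Hence qqqqpp ∈ L(N).

qqqqpp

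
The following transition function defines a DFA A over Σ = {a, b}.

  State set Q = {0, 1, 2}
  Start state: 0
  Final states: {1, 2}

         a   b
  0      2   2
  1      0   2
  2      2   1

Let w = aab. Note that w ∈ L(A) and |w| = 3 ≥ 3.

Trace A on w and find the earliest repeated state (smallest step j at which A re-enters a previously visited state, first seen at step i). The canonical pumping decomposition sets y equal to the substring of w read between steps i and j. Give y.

Run of A on w = a a b:
  step 0: 0  (start)
  step 1: 2  (read a: 0→2)
  step 2: 2  (read a: 2→2)   ← first repeat (2 seen earlier)
  step 3: 1  (read b: 2→1)

So i = 1, j = 2, giving x = w[0:1] = a, y = w[1:2] = a, z = w[2:3] = b.
Check: |xy| = 2 ≤ 3 and |y| = 1 ≥ 1. Reading y takes A from 2 back to 2, so every xyⁱz is accepted.
With |Q| = 3, pigeonhole forces a state repeat no later than step 3; the substring read between the first and second visits to that state can be pumped.

a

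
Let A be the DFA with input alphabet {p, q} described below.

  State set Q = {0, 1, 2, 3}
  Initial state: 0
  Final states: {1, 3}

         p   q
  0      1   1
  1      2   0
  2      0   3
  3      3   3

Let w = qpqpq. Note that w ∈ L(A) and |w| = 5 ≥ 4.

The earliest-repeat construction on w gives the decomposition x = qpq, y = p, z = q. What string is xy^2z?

xy^2z = qpq·p·p·q = qpqppq.
Reading y = p takes A from 3 back to 3, so after x·y·y the machine is still in 3, and z then leads to the accepting state 3. Hence qpqppq ∈ L(A).

qpqppq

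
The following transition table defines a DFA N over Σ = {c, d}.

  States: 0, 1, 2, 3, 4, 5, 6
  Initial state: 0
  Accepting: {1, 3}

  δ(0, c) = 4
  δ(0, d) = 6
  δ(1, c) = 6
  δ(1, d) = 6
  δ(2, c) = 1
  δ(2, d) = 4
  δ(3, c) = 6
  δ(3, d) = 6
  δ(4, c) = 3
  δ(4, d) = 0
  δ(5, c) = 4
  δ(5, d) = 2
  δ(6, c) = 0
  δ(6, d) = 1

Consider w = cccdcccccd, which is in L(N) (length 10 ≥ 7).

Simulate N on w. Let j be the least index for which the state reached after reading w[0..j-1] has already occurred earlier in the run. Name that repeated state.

6

Run of N on w = c c c d c c c c c d:
  step 0: 0  (start)
  step 1: 4  (read c: 0→4)
  step 2: 3  (read c: 4→3)
  step 3: 6  (read c: 3→6)
  step 4: 1  (read d: 6→1)
  step 5: 6  (read c: 1→6)   ← first repeat (6 seen earlier)
  step 6: 0  (read c: 6→0)
  step 7: 4  (read c: 0→4)
  step 8: 3  (read c: 4→3)
  step 9: 6  (read c: 3→6)
  step 10: 1  (read d: 6→1)

The earliest repeat is at step j = 5: N is in 6, which it already visited at step i = 3.
Pumping length from the standard proof: p = 7 (the number of states). The repeated state found above gives |xy| = j ≤ 7 and |y| = j − i ≥ 1.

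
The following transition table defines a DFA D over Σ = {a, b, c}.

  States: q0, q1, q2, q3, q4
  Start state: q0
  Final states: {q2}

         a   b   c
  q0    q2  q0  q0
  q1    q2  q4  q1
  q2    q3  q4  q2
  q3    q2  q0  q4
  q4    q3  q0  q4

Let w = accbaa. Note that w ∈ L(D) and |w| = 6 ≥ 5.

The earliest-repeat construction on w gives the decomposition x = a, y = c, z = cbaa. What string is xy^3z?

xy^3z = a·c·c·c·cbaa = accccbaa.
Reading y = c takes D from q2 back to q2, so after x·y·y·y the machine is still in q2, and z then leads to the accepting state q2. Hence accccbaa ∈ L(D).

accccbaa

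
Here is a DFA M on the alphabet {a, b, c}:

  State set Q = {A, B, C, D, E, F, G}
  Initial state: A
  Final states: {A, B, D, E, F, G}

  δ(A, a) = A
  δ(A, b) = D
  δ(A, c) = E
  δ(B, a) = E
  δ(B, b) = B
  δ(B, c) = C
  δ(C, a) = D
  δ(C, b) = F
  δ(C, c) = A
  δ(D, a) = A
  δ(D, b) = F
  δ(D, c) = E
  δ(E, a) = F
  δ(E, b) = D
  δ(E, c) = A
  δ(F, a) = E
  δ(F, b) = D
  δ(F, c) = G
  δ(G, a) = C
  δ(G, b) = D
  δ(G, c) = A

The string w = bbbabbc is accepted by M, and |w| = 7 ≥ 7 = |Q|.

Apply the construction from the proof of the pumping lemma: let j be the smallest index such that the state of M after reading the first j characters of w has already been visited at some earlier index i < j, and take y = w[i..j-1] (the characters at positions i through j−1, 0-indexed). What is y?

bb

Run of M on w = b b b a b b c:
  step 0: A  (start)
  step 1: D  (read b: A→D)
  step 2: F  (read b: D→F)
  step 3: D  (read b: F→D)   ← first repeat (D seen earlier)
  step 4: A  (read a: D→A)
  step 5: D  (read b: A→D)
  step 6: F  (read b: D→F)
  step 7: G  (read c: F→G)

So i = 1, j = 3, giving x = w[0:1] = b, y = w[1:3] = bb, z = w[3:7] = abbc.
Check: |xy| = 3 ≤ 7 and |y| = 2 ≥ 1. Reading y takes M from D back to D, so every xyⁱz is accepted.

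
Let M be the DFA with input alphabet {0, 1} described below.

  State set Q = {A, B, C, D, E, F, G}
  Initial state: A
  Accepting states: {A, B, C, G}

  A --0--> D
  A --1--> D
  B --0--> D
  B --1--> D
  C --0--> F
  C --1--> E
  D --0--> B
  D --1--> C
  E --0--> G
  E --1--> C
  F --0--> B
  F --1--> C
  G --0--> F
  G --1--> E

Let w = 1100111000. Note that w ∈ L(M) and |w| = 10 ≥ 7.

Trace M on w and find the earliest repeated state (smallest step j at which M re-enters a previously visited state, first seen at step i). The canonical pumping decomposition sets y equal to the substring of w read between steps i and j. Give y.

Run of M on w = 1 1 0 0 1 1 1 0 0 0:
  step 0: A  (start)
  step 1: D  (read 1: A→D)
  step 2: C  (read 1: D→C)
  step 3: F  (read 0: C→F)
  step 4: B  (read 0: F→B)
  step 5: D  (read 1: B→D)   ← first repeat (D seen earlier)
  step 6: C  (read 1: D→C)
  step 7: E  (read 1: C→E)
  step 8: G  (read 0: E→G)
  step 9: F  (read 0: G→F)
  step 10: B  (read 0: F→B)

So i = 1, j = 5, giving x = w[0:1] = 1, y = w[1:5] = 1001, z = w[5:10] = 11000.
Check: |xy| = 5 ≤ 7 and |y| = 4 ≥ 1. Reading y takes M from D back to D, so every xyⁱz is accepted.

1001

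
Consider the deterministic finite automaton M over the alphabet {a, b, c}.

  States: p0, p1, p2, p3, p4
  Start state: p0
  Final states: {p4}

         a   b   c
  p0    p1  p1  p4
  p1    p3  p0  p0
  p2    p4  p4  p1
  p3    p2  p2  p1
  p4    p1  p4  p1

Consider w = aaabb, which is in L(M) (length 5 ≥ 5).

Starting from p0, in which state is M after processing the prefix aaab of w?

Run of M on the first 4 characters of w = a a a b:
  step 0: p0  (start)
  step 1: p1  (read a: p0→p1)
  step 2: p3  (read a: p1→p3)
  step 3: p2  (read a: p3→p2)
  step 4: p4  (read b: p2→p4)

After reading 4 characters, M is in state p4.

p4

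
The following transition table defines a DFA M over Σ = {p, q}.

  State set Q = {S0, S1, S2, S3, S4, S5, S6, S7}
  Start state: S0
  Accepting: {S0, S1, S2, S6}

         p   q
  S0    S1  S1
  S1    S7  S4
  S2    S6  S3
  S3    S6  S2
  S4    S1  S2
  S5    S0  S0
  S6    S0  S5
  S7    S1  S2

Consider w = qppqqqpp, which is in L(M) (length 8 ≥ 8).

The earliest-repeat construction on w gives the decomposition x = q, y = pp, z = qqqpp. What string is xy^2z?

xy^2z = q·pp·pp·qqqpp = qppppqqqpp.
Reading y = pp takes M from S1 back to S1, so after x·y·y the machine is still in S1, and z then leads to the accepting state S0. Hence qppppqqqpp ∈ L(M).

qppppqqqpp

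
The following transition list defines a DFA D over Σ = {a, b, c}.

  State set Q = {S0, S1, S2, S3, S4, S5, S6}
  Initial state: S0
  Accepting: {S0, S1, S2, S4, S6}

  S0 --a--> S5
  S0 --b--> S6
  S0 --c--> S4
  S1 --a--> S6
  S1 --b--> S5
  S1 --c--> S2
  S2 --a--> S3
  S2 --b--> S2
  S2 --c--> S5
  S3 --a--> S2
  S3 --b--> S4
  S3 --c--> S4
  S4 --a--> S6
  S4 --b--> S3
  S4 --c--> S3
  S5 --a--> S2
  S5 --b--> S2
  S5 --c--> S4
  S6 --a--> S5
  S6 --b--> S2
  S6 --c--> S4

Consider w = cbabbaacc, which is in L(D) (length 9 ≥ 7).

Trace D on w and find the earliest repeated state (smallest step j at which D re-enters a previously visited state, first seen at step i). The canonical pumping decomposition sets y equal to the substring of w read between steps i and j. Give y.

b

Run of D on w = c b a b b a a c c:
  step 0: S0  (start)
  step 1: S4  (read c: S0→S4)
  step 2: S3  (read b: S4→S3)
  step 3: S2  (read a: S3→S2)
  step 4: S2  (read b: S2→S2)   ← first repeat (S2 seen earlier)
  step 5: S2  (read b: S2→S2)
  step 6: S3  (read a: S2→S3)
  step 7: S2  (read a: S3→S2)
  step 8: S5  (read c: S2→S5)
  step 9: S4  (read c: S5→S4)

So i = 3, j = 4, giving x = w[0:3] = cba, y = w[3:4] = b, z = w[4:9] = baacc.
Check: |xy| = 4 ≤ 7 and |y| = 1 ≥ 1. Reading y takes D from S2 back to S2, so every xyⁱz is accepted.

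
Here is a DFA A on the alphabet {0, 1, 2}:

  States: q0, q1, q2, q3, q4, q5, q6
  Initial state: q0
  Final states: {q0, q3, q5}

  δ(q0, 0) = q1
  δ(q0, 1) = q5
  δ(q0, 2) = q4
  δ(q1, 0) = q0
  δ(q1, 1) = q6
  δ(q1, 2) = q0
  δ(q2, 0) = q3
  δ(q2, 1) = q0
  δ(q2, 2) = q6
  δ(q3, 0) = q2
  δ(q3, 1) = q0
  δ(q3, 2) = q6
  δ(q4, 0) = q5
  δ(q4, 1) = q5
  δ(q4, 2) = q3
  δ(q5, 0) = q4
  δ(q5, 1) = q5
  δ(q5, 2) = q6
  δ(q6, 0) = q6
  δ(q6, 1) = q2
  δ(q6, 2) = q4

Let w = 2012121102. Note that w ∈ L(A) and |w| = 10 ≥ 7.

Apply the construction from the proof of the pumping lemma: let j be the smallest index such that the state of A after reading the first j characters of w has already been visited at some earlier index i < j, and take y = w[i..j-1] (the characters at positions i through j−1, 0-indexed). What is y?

Run of A on w = 2 0 1 2 1 2 1 1 0 2:
  step 0: q0  (start)
  step 1: q4  (read 2: q0→q4)
  step 2: q5  (read 0: q4→q5)
  step 3: q5  (read 1: q5→q5)   ← first repeat (q5 seen earlier)
  step 4: q6  (read 2: q5→q6)
  step 5: q2  (read 1: q6→q2)
  step 6: q6  (read 2: q2→q6)
  step 7: q2  (read 1: q6→q2)
  step 8: q0  (read 1: q2→q0)
  step 9: q1  (read 0: q0→q1)
  step 10: q0  (read 2: q1→q0)

So i = 2, j = 3, giving x = w[0:2] = 20, y = w[2:3] = 1, z = w[3:10] = 2121102.
Check: |xy| = 3 ≤ 7 and |y| = 1 ≥ 1. Reading y takes A from q5 back to q5, so every xyⁱz is accepted.
Since A has 7 states, any run of length ≥ 7 visits 7+1 states, so by pigeonhole some state repeats within the first 7 steps — that repeat gives the pumpable loop.

1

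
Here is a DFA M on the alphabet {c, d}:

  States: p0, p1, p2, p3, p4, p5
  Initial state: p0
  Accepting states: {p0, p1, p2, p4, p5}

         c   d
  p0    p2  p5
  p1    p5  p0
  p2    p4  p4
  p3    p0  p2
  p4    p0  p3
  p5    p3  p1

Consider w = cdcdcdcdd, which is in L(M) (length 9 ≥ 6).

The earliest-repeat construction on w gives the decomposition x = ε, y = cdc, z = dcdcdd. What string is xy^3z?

xy^3z = ε·cdc·cdc·cdc·dcdcdd = cdccdccdcdcdcdd.
Reading y = cdc takes M from p0 back to p0, so after x·y·y·y the machine is still in p0, and z then leads to the accepting state p2. Hence cdccdccdcdcdcdd ∈ L(M).

cdccdccdcdcdcdd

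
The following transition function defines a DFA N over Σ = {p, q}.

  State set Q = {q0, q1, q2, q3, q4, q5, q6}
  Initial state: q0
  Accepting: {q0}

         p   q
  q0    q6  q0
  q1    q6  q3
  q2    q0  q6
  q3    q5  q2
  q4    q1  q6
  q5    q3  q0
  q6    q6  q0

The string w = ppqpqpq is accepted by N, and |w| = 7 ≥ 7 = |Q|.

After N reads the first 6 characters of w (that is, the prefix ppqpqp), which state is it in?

State sequence: q0 -p-> q6 -p-> q6 -q-> q0 -p-> q6 -q-> q0 -p-> q6

After reading 6 characters, N is in state q6.

q6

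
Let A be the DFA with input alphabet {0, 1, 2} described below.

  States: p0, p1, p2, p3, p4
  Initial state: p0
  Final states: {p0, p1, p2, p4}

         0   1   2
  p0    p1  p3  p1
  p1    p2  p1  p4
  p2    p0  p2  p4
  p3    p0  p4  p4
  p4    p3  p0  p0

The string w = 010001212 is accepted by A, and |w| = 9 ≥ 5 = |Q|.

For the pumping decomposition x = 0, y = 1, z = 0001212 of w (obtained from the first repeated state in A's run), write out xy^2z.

0110001212

xy^2z = 0·1·1·0001212 = 0110001212.
Reading y = 1 takes A from p1 back to p1, so after x·y·y the machine is still in p1, and z then leads to the accepting state p1. Hence 0110001212 ∈ L(A).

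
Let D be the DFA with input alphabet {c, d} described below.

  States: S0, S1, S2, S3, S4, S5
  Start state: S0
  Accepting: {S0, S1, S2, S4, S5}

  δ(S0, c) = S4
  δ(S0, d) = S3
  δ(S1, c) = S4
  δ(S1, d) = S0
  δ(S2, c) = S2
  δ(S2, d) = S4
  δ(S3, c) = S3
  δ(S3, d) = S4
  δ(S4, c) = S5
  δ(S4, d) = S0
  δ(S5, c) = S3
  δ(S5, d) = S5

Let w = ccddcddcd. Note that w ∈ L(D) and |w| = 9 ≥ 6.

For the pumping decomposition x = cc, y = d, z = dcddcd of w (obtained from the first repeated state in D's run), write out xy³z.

ccddddcddcd

xy^3z = cc·d·d·d·dcddcd = ccddddcddcd.
Reading y = d takes D from S5 back to S5, so after x·y·y·y the machine is still in S5, and z then leads to the accepting state S0. Hence ccddddcddcd ∈ L(D).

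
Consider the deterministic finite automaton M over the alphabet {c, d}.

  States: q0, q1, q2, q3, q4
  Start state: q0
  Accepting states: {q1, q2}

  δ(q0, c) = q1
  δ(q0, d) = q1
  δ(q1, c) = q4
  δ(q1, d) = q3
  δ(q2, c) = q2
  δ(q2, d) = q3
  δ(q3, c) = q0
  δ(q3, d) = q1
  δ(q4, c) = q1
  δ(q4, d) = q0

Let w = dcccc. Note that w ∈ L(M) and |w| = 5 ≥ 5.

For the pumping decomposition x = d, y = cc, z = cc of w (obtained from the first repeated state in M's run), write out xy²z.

dcccccc

xy^2z = d·cc·cc·cc = dcccccc.
Reading y = cc takes M from q1 back to q1, so after x·y·y the machine is still in q1, and z then leads to the accepting state q1. Hence dcccccc ∈ L(M).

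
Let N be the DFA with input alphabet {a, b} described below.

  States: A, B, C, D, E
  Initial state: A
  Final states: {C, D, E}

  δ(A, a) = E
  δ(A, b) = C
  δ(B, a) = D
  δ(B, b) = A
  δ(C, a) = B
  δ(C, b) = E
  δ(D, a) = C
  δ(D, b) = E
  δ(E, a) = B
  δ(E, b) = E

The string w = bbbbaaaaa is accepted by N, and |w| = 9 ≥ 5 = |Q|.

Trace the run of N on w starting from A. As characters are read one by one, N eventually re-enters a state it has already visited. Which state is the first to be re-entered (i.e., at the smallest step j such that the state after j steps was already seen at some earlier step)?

Run of N on w = b b b b a a a a a:
  step 0: A  (start)
  step 1: C  (read b: A→C)
  step 2: E  (read b: C→E)
  step 3: E  (read b: E→E)   ← first repeat (E seen earlier)
  step 4: E  (read b: E→E)
  step 5: B  (read a: E→B)
  step 6: D  (read a: B→D)
  step 7: C  (read a: D→C)
  step 8: B  (read a: C→B)
  step 9: D  (read a: B→D)

The earliest repeat is at step j = 3: N is in E, which it already visited at step i = 2.
Pumping length from the standard proof: p = 5 (the number of states). The repeated state found above gives |xy| = j ≤ 5 and |y| = j − i ≥ 1.

E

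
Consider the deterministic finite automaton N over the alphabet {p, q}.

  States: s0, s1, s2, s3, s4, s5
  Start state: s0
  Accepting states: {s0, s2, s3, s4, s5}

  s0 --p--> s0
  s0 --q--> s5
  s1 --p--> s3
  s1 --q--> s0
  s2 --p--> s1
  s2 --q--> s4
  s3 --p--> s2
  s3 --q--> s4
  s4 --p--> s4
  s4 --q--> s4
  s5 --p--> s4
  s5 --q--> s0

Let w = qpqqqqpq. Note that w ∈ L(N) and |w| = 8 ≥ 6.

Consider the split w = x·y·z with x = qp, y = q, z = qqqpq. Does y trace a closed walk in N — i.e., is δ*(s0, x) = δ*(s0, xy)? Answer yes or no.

yes

Run of N on the first 3 characters of w = q p q:
  step 0: s0  (start)
  step 1: s5  (read q: s0→s5)
  step 2: s4  (read p: s5→s4)
  step 3: s4  (read q: s4→s4)

After x (step 2): s4. After xy (step 3): s4.
They match, so y = q drives N around a cycle from s4 back to itself; pumping y any number of times keeps N in s4 before reading z, and xyⁱz ∈ L(N) for every i ≥ 0.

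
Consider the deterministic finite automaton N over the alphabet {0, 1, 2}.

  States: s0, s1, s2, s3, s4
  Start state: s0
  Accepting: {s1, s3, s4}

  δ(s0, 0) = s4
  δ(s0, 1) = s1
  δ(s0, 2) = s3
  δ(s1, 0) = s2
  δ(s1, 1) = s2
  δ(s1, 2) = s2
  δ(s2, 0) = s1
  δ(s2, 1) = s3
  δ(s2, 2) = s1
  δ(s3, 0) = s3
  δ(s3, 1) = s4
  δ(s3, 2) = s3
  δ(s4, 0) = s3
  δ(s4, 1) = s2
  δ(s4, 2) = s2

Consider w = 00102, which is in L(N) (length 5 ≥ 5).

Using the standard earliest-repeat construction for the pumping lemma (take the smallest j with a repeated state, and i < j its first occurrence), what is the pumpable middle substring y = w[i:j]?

Run of N on w = 0 0 1 0 2:
  step 0: s0  (start)
  step 1: s4  (read 0: s0→s4)
  step 2: s3  (read 0: s4→s3)
  step 3: s4  (read 1: s3→s4)   ← first repeat (s4 seen earlier)
  step 4: s3  (read 0: s4→s3)
  step 5: s3  (read 2: s3→s3)

So i = 1, j = 3, giving x = w[0:1] = 0, y = w[1:3] = 01, z = w[3:5] = 02.
Check: |xy| = 3 ≤ 5 and |y| = 2 ≥ 1. Reading y takes N from s4 back to s4, so every xyⁱz is accepted.
The DFA has 5 states, so the proof of the pumping lemma guarantees a repeated state among the first 5+1 visited; the segment between the two visits is the pumpable y.

01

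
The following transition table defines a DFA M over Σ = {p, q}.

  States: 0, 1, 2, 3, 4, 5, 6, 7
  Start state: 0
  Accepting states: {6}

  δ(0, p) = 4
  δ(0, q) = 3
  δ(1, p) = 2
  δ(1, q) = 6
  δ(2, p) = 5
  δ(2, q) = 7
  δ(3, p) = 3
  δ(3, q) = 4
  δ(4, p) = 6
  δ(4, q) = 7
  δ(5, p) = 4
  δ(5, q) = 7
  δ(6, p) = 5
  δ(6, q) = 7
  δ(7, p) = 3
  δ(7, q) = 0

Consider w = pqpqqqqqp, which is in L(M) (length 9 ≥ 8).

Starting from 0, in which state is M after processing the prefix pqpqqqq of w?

3

Run of M on the first 7 characters of w = p q p q q q q:
  step 0: 0  (start)
  step 1: 4  (read p: 0→4)
  step 2: 7  (read q: 4→7)
  step 3: 3  (read p: 7→3)
  step 4: 4  (read q: 3→4)
  step 5: 7  (read q: 4→7)
  step 6: 0  (read q: 7→0)
  step 7: 3  (read q: 0→3)

After reading 7 characters, M is in state 3.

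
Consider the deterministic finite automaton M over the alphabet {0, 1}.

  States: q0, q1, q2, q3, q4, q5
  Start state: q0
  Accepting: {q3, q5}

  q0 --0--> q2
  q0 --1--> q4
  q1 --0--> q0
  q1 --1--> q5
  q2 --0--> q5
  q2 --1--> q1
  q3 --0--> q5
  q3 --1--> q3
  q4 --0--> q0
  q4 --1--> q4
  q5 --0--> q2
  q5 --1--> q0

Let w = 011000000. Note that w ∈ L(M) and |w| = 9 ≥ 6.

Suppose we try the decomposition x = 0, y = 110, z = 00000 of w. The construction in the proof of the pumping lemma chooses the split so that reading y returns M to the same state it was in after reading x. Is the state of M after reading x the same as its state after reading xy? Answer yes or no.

yes

State sequence: q0 -0-> q2 -1-> q1 -1-> q5 -0-> q2

After x (step 1): q2. After xy (step 4): q2.
They match, so y = 110 drives M around a cycle from q2 back to itself; pumping y any number of times keeps M in q2 before reading z, and xyⁱz ∈ L(M) for every i ≥ 0.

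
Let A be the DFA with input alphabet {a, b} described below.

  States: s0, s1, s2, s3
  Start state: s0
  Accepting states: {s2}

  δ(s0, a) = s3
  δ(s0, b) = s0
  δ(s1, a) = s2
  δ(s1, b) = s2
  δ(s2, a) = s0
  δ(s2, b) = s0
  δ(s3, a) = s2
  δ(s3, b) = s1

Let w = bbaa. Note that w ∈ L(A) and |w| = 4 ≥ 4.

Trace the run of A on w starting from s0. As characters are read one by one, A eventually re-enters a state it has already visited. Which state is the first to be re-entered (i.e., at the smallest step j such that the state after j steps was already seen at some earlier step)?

State sequence: s0 -b-> s0 -b-> s0 -a-> s3 -a-> s2
First repeat at step 1: s0 was already visited.

The earliest repeat is at step j = 1: A is in s0, which it already visited at step i = 0.
Since A has 4 states, any run of length ≥ 4 visits 4+1 states, so by pigeonhole some state repeats within the first 4 steps — that repeat gives the pumpable loop.

s0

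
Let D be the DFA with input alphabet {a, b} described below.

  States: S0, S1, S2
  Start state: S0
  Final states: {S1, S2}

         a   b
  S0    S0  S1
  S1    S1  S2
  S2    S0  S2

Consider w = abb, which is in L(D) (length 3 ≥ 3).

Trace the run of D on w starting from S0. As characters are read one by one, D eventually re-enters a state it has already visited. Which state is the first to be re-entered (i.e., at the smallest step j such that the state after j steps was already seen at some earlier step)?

State sequence: S0 -a-> S0 -b-> S1 -b-> S2
First repeat at step 1: S0 was already visited.

The earliest repeat is at step j = 1: D is in S0, which it already visited at step i = 0.
With |Q| = 3, pigeonhole forces a state repeat no later than step 3; the substring read between the first and second visits to that state can be pumped.

S0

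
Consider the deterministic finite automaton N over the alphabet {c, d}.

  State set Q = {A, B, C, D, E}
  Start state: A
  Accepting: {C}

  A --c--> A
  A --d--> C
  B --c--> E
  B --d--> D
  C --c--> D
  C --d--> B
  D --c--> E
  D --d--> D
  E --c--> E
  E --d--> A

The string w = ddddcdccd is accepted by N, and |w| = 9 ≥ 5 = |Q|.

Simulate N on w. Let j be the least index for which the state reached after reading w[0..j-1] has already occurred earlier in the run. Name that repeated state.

D

Run of N on w = d d d d c d c c d:
  step 0: A  (start)
  step 1: C  (read d: A→C)
  step 2: B  (read d: C→B)
  step 3: D  (read d: B→D)
  step 4: D  (read d: D→D)   ← first repeat (D seen earlier)
  step 5: E  (read c: D→E)
  step 6: A  (read d: E→A)
  step 7: A  (read c: A→A)
  step 8: A  (read c: A→A)
  step 9: C  (read d: A→C)

The earliest repeat is at step j = 4: N is in D, which it already visited at step i = 3.
With |Q| = 5, pigeonhole forces a state repeat no later than step 5; the substring read between the first and second visits to that state can be pumped.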